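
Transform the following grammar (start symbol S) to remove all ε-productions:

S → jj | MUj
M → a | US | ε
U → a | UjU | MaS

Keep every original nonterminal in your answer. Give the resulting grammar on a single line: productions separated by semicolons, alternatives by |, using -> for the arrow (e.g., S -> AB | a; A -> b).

S -> Uj | jj | MUj; M -> a | US; U -> a | aS | MaS | UjU

Nullable set: {M}.
S -> MUj: M nullable, giving MUj | Uj.
Drop M -> ε.
U -> MaS: M nullable, giving MaS | aS.
Unchanged (no nullable symbols): S -> jj; M -> US; M -> a; U -> UjU; U -> a.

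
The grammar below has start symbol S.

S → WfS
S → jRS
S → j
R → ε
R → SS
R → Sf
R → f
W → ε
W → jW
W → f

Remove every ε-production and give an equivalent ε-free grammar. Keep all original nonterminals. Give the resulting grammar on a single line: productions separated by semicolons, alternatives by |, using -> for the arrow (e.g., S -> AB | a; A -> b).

Nullable set: {R, W}.
S -> WfS: W nullable, giving WfS | fS.
S -> jRS: R nullable, giving jRS | jS.
Drop R -> ε.
Drop W -> ε.
W -> jW: W nullable, giving j | jW.
Unchanged (no nullable symbols): S -> j; R -> SS; R -> Sf; R -> f; W -> f.

S -> j | fS | jS | WfS | jRS; R -> f | SS | Sf; W -> f | j | jW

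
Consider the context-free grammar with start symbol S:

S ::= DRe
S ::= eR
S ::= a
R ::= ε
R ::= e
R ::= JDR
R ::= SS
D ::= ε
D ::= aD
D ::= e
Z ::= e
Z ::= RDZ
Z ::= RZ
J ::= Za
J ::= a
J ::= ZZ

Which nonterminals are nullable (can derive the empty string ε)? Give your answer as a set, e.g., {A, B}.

{D, R}

Directly nullable (have an ε-rule): {D, R}.
Not nullable: J, S, Z — each has a terminal in every rule's right-hand side or depends on a non-nullable symbol.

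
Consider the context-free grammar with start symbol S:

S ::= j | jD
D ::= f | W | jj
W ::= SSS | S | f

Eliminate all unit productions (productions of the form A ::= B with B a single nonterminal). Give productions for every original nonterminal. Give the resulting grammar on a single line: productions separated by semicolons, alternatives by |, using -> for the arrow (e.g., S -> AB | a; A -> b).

Unit productions: D->W, W->S.
Unit pairs (A ⇒* B via units): (D,S), (D,W), (W,S).
S: inherits non-unit rules of {S} → j | jD.
D: inherits non-unit rules of {D, S, W} → SSS | f | j | jD | jj.
W: inherits non-unit rules of {S, W} → SSS | f | j | jD.

S -> j | jD; D -> f | j | jD | jj | SSS; W -> f | j | jD | SSS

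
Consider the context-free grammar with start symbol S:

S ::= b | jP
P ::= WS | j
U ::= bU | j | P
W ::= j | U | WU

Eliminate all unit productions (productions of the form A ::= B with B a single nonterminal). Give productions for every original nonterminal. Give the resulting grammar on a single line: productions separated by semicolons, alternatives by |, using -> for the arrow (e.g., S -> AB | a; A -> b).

S -> b | jP; P -> j | WS; U -> j | WS | bU; W -> j | WS | WU | bU

Unit productions: U->P, W->U.
Unit pairs (A ⇒* B via units): (U,P), (W,P), (W,U).
S: inherits non-unit rules of {S} → b | jP.
P: inherits non-unit rules of {P} → WS | j.
U: inherits non-unit rules of {P, U} → WS | bU | j.
W: inherits non-unit rules of {P, U, W} → WS | WU | bU | j.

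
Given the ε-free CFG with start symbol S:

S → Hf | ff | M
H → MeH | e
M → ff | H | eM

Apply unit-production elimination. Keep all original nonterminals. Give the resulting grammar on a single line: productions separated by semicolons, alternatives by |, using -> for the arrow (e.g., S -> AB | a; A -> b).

Unit productions: M->H, S->M.
Unit pairs (A ⇒* B via units): (M,H), (S,H), (S,M).
S: inherits non-unit rules of {H, M, S} → Hf | MeH | e | eM | ff.
H: inherits non-unit rules of {H} → MeH | e.
M: inherits non-unit rules of {H, M} → MeH | e | eM | ff.

S -> e | Hf | eM | ff | MeH; H -> e | MeH; M -> e | eM | ff | MeH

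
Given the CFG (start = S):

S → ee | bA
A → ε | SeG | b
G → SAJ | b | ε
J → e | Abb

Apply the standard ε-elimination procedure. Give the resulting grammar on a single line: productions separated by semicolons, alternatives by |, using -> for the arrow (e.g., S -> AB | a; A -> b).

Nullable set: {A, G}.
S -> bA: A nullable, giving b | bA.
Drop A -> ε.
A -> SeG: G nullable, giving Se | SeG.
Drop G -> ε.
G -> SAJ: A nullable, giving SAJ | SJ.
J -> Abb: A nullable, giving Abb | bb.
Unchanged (no nullable symbols): S -> ee; A -> b; G -> b; J -> e.

S -> b | bA | ee; A -> b | Se | SeG; G -> b | SJ | SAJ; J -> e | bb | Abb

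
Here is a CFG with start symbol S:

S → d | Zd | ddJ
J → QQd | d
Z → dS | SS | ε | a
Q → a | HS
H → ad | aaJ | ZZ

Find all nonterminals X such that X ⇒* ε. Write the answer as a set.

{H, Z}

Directly nullable (have an ε-rule): {Z}.
H is nullable via H -> ZZ (every symbol on the right is already known nullable).
Not nullable: J, Q, S — each has a terminal in every rule's right-hand side or depends on a non-nullable symbol.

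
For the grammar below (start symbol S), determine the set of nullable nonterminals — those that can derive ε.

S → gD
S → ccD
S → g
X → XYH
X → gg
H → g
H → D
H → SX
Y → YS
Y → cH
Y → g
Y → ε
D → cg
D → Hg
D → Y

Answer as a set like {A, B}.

{D, H, Y}

Directly nullable (have an ε-rule): {Y}.
D is nullable via D -> Y (every symbol on the right is already known nullable).
H is nullable via H -> D (every symbol on the right is already known nullable).
Not nullable: S, X — each has a terminal in every rule's right-hand side or depends on a non-nullable symbol.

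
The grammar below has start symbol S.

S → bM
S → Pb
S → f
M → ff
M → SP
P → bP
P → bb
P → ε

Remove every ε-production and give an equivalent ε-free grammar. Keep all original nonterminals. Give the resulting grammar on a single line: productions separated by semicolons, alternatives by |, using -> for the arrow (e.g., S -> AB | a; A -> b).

S -> b | f | Pb | bM; M -> S | SP | ff; P -> b | bP | bb

Nullable set: {P}.
S -> Pb: P nullable, giving Pb | b.
M -> SP: P nullable, giving S | SP.
Drop P -> ε.
P -> bP: P nullable, giving b | bP.
Unchanged (no nullable symbols): S -> bM; S -> f; M -> ff; P -> bb.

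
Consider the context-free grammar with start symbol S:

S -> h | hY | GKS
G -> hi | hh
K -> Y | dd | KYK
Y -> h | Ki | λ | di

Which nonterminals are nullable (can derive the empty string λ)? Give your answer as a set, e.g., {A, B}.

Directly nullable (have an ε-rule): {Y}.
K is nullable via K -> Y (every symbol on the right is already known nullable).
Not nullable: G, S — each has a terminal in every rule's right-hand side or depends on a non-nullable symbol.

{K, Y}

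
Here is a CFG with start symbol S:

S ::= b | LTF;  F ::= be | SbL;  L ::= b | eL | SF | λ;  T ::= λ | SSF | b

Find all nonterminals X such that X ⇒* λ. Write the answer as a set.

Directly nullable (have an ε-rule): {L, T}.
Not nullable: F, S — each has a terminal in every rule's right-hand side or depends on a non-nullable symbol.

{L, T}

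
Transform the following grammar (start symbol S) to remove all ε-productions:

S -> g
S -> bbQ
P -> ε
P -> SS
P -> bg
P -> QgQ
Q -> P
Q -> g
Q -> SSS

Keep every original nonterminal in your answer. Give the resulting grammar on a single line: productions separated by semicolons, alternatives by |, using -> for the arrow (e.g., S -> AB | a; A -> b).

S -> g | bb | bbQ; P -> g | Qg | SS | bg | gQ | QgQ; Q -> P | g | SSS

Nullable set: {P, Q}.
S -> bbQ: Q nullable, giving bb | bbQ.
Drop P -> ε.
P -> QgQ: Q, Q nullable, giving Qg | QgQ | g | gQ.
Q -> P: P nullable, giving P.
Unchanged (no nullable symbols): S -> g; P -> SS; P -> bg; Q -> SSS; Q -> g.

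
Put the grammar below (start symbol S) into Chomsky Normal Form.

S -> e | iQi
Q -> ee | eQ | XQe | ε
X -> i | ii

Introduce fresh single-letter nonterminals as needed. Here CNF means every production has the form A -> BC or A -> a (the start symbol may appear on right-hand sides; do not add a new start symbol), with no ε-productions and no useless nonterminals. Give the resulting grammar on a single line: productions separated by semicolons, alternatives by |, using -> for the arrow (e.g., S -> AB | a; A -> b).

Nullable: {Q}; after ε-elimination: S -> e | ii | iQi; Q -> e | Xe | eQ | ee | XQe; X -> i | ii.
No unit productions to eliminate.
TERM: introduce A -> e, B -> i and substitute in every rule of length ≥2.
BIN: Q -> XQA becomes Q -> XC, C -> QA; S -> BQB becomes S -> BD, D -> QB.

S -> e | BB | BD; A -> e; B -> i; C -> QA; D -> QB; Q -> e | AA | AQ | XA | XC; X -> i | BB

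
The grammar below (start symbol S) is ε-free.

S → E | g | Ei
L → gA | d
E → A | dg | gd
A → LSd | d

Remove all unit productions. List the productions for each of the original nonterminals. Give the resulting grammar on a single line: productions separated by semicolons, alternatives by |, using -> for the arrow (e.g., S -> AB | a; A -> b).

Unit productions: E->A, S->E.
Unit pairs (A ⇒* B via units): (E,A), (S,A), (S,E).
S: inherits non-unit rules of {A, E, S} → Ei | LSd | d | dg | g | gd.
A: inherits non-unit rules of {A} → LSd | d.
E: inherits non-unit rules of {A, E} → LSd | d | dg | gd.
L: inherits non-unit rules of {L} → d | gA.

S -> d | g | Ei | dg | gd | LSd; A -> d | LSd; E -> d | dg | gd | LSd; L -> d | gA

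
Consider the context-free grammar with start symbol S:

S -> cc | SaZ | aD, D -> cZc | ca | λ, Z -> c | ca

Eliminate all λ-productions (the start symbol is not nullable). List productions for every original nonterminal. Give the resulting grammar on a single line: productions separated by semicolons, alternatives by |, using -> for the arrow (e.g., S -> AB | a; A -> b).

S -> a | aD | cc | SaZ; D -> ca | cZc; Z -> c | ca

Nullable set: {D}.
S -> aD: D nullable, giving a | aD.
Drop D -> λ.
Unchanged (no nullable symbols): S -> SaZ; S -> cc; D -> cZc; D -> ca; Z -> c; Z -> ca.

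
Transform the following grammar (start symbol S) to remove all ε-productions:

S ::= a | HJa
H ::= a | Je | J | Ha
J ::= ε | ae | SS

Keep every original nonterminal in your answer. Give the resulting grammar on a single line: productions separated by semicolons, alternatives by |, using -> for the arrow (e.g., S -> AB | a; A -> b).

S -> a | Ha | Ja | HJa; H -> J | a | e | Ha | Je; J -> SS | ae

Nullable set: {H, J}.
S -> HJa: H, J nullable, giving HJa | Ha | Ja | a.
H -> Ha: H nullable, giving Ha | a.
H -> J: J nullable, giving J.
H -> Je: J nullable, giving Je | e.
Drop J -> ε.
Unchanged (no nullable symbols): S -> a; H -> a; J -> SS; J -> ae.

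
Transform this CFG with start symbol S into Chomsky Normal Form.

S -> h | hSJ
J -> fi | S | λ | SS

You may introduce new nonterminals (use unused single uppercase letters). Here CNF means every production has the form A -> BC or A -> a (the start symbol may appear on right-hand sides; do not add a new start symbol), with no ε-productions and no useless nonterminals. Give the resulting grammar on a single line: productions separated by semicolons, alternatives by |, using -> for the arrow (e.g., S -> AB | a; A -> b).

S -> h | CE | CS; A -> f; B -> i; C -> h; D -> SJ; E -> SJ; J -> h | AB | CD | CS | SS

Nullable: {J}; after ε-elimination: S -> h | hS | hSJ; J -> S | SS | fi.
After unit-elimination: S -> h | hS | hSJ; J -> h | SS | fi | hS | hSJ.
TERM: introduce A -> f, C -> h, B -> i and substitute in every rule of length ≥2.
BIN: J -> CSJ becomes J -> CD, D -> SJ; S -> CSJ becomes S -> CE, E -> SJ.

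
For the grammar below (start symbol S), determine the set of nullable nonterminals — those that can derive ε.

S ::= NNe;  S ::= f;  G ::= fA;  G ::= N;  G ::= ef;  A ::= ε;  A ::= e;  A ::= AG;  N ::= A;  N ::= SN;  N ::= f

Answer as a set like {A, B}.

{A, G, N}

Directly nullable (have an ε-rule): {A}.
N is nullable via N -> A (every symbol on the right is already known nullable).
G is nullable via G -> N (every symbol on the right is already known nullable).
Not nullable: S — each has a terminal in every rule's right-hand side or depends on a non-nullable symbol.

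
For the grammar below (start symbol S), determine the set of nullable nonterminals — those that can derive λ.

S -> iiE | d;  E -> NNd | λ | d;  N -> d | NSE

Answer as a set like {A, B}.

{E}

Directly nullable (have an ε-rule): {E}.
Not nullable: N, S — each has a terminal in every rule's right-hand side or depends on a non-nullable symbol.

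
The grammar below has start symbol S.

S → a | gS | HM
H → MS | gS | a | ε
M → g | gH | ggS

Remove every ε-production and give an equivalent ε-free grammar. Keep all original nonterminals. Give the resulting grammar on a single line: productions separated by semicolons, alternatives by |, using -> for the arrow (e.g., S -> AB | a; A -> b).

S -> M | a | HM | gS; H -> a | MS | gS; M -> g | gH | ggS

Nullable set: {H}.
S -> HM: H nullable, giving HM | M.
Drop H -> ε.
M -> gH: H nullable, giving g | gH.
Unchanged (no nullable symbols): S -> a; S -> gS; H -> MS; H -> a; H -> gS; M -> g; M -> ggS.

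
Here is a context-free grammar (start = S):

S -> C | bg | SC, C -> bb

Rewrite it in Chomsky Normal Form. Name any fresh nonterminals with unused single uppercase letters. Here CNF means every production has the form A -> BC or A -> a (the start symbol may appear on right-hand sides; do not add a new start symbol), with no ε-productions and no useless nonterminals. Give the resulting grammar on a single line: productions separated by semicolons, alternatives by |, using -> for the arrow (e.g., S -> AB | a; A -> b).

S -> AA | AB | SC; A -> b; B -> g; C -> AA

No ε-productions.
After unit-elimination: S -> SC | bb | bg; C -> bb.
TERM: introduce A -> b, B -> g and substitute in every rule of length ≥2.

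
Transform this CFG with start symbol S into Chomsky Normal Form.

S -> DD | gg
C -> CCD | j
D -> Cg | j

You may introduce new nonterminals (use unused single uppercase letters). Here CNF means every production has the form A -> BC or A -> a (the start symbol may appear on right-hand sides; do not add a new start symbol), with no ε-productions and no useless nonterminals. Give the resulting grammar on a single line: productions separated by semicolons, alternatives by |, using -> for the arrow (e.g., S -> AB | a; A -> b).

No ε-productions.
No unit productions to eliminate.
TERM: introduce A -> g and substitute in every rule of length ≥2.
BIN: C -> CCD becomes C -> CB, B -> CD.

S -> AA | DD; A -> g; B -> CD; C -> j | CB; D -> j | CA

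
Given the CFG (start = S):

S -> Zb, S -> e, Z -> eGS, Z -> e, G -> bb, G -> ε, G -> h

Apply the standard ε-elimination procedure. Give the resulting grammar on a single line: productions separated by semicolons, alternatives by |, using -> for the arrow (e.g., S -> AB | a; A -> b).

S -> e | Zb; G -> h | bb; Z -> e | eS | eGS

Nullable set: {G}.
Drop G -> ε.
Z -> eGS: G nullable, giving eGS | eS.
Unchanged (no nullable symbols): S -> Zb; S -> e; G -> bb; G -> h; Z -> e.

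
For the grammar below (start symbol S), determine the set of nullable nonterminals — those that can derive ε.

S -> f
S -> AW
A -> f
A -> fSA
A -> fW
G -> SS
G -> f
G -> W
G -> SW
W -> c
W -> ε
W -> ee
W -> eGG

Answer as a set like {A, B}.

Directly nullable (have an ε-rule): {W}.
G is nullable via G -> W (every symbol on the right is already known nullable).
Not nullable: A, S — each has a terminal in every rule's right-hand side or depends on a non-nullable symbol.

{G, W}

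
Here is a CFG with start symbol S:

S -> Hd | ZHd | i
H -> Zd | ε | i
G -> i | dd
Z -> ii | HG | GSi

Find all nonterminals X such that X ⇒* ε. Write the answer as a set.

Directly nullable (have an ε-rule): {H}.
Not nullable: G, S, Z — each has a terminal in every rule's right-hand side or depends on a non-nullable symbol.

{H}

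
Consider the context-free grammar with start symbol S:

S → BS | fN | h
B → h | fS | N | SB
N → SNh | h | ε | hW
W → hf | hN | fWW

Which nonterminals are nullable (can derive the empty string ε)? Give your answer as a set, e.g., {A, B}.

Directly nullable (have an ε-rule): {N}.
B is nullable via B -> N (every symbol on the right is already known nullable).
Not nullable: S, W — each has a terminal in every rule's right-hand side or depends on a non-nullable symbol.

{B, N}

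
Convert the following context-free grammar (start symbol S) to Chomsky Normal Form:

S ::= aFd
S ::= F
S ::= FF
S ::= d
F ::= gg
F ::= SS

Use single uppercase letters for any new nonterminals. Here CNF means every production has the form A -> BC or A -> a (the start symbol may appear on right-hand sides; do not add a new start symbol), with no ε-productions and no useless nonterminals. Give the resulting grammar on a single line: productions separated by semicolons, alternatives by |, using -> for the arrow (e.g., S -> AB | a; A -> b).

S -> d | AA | BD | FF | SS; A -> g; B -> a; C -> d; D -> FC; F -> AA | SS

No ε-productions.
After unit-elimination: S -> d | FF | SS | gg | aFd; F -> SS | gg.
TERM: introduce B -> a, C -> d, A -> g and substitute in every rule of length ≥2.
BIN: S -> BFC becomes S -> BD, D -> FC.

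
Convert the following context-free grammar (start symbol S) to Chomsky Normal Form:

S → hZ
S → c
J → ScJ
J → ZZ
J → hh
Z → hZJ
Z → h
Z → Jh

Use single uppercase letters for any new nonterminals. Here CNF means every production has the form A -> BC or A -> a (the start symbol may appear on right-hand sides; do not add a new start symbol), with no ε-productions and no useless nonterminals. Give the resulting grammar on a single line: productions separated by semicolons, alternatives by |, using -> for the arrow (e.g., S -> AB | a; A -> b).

S -> c | BZ; A -> c; B -> h; C -> AJ; D -> ZJ; J -> BB | SC | ZZ; Z -> h | BD | JB

No ε-productions.
No unit productions to eliminate.
TERM: introduce A -> c, B -> h and substitute in every rule of length ≥2.
BIN: J -> SAJ becomes J -> SC, C -> AJ; Z -> BZJ becomes Z -> BD, D -> ZJ.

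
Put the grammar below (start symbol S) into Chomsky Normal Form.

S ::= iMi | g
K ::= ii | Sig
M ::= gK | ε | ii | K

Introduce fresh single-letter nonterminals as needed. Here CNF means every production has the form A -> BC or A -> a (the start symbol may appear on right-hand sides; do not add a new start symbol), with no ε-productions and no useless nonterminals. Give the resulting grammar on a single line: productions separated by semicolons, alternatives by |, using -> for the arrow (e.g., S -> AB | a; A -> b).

Nullable: {M}; after ε-elimination: S -> g | ii | iMi; K -> ii | Sig; M -> K | gK | ii.
After unit-elimination: S -> g | ii | iMi; K -> ii | Sig; M -> gK | ii | Sig.
TERM: introduce B -> g, A -> i and substitute in every rule of length ≥2.
BIN: K -> SAB becomes K -> SC, C -> AB; M -> SAB becomes M -> SD, D -> AB; S -> AMA becomes S -> AE, E -> MA.

S -> g | AA | AE; A -> i; B -> g; C -> AB; D -> AB; E -> MA; K -> AA | SC; M -> AA | BK | SD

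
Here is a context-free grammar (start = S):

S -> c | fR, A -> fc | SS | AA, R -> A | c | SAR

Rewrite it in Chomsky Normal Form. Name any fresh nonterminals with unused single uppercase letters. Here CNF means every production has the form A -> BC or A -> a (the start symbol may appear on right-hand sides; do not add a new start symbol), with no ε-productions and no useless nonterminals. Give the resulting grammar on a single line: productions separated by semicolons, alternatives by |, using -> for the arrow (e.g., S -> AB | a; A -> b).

No ε-productions.
After unit-elimination: S -> c | fR; A -> AA | SS | fc; R -> c | AA | SS | fc | SAR.
TERM: introduce C -> c, B -> f and substitute in every rule of length ≥2.
BIN: R -> SAR becomes R -> SD, D -> AR.

S -> c | BR; A -> AA | BC | SS; B -> f; C -> c; D -> AR; R -> c | AA | BC | SD | SS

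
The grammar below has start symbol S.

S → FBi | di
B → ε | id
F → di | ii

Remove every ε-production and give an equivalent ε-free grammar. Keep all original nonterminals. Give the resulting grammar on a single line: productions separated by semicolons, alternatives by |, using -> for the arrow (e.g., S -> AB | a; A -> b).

S -> Fi | di | FBi; B -> id; F -> di | ii

Nullable set: {B}.
S -> FBi: B nullable, giving FBi | Fi.
Drop B -> ε.
Unchanged (no nullable symbols): S -> di; B -> id; F -> di; F -> ii.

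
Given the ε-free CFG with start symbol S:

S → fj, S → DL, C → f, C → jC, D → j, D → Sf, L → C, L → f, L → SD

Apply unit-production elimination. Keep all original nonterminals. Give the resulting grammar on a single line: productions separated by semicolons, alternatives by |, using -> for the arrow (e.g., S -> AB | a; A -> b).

S -> DL | fj; C -> f | jC; D -> j | Sf; L -> f | SD | jC

Unit productions: L->C.
Unit pairs (A ⇒* B via units): (L,C).
S: inherits non-unit rules of {S} → DL | fj.
C: inherits non-unit rules of {C} → f | jC.
D: inherits non-unit rules of {D} → Sf | j.
L: inherits non-unit rules of {C, L} → SD | f | jC.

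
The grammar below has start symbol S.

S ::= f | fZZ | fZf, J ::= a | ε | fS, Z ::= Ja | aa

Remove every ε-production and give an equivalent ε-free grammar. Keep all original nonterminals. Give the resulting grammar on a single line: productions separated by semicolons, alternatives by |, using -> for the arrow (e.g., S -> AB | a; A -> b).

S -> f | fZZ | fZf; J -> a | fS; Z -> a | Ja | aa

Nullable set: {J}.
Drop J -> ε.
Z -> Ja: J nullable, giving Ja | a.
Unchanged (no nullable symbols): S -> f; S -> fZZ; S -> fZf; J -> a; J -> fS; Z -> aa.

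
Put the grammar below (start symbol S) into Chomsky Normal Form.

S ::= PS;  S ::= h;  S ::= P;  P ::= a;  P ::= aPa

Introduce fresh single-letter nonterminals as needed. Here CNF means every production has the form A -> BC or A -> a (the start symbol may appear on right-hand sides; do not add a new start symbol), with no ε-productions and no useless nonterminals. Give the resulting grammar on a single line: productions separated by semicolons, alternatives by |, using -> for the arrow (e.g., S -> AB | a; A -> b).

No ε-productions.
After unit-elimination: S -> a | h | PS | aPa; P -> a | aPa.
TERM: introduce A -> a and substitute in every rule of length ≥2.
BIN: P -> APA becomes P -> AB, B -> PA; S -> APA becomes S -> AC, C -> PA.

S -> a | h | AC | PS; A -> a; B -> PA; C -> PA; P -> a | AB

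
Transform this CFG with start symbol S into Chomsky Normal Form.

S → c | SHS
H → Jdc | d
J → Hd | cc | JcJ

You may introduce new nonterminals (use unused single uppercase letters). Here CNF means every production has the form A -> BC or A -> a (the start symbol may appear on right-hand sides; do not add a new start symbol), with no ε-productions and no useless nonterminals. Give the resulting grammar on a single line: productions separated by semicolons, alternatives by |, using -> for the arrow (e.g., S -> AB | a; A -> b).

S -> c | SE; A -> d; B -> c; C -> AB; D -> BJ; E -> HS; H -> d | JC; J -> BB | HA | JD

No ε-productions.
No unit productions to eliminate.
TERM: introduce B -> c, A -> d and substitute in every rule of length ≥2.
BIN: H -> JAB becomes H -> JC, C -> AB; J -> JBJ becomes J -> JD, D -> BJ; S -> SHS becomes S -> SE, E -> HS.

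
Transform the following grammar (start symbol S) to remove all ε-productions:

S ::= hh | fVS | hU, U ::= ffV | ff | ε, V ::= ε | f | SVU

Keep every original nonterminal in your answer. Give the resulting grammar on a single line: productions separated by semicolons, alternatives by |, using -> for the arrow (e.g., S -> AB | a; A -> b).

S -> h | fS | hU | hh | fVS; U -> ff | ffV; V -> S | f | SU | SV | SVU

Nullable set: {U, V}.
S -> fVS: V nullable, giving fS | fVS.
S -> hU: U nullable, giving h | hU.
Drop U -> ε.
U -> ffV: V nullable, giving ff | ffV.
Drop V -> ε.
V -> SVU: V, U nullable, giving S | SU | SV | SVU.
Unchanged (no nullable symbols): S -> hh; U -> ff; V -> f.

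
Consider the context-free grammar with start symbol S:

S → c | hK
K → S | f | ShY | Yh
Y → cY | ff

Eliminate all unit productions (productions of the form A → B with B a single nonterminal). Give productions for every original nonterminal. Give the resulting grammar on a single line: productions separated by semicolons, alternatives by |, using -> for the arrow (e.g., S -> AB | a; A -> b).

Unit productions: K->S.
Unit pairs (A ⇒* B via units): (K,S).
S: inherits non-unit rules of {S} → c | hK.
K: inherits non-unit rules of {K, S} → ShY | Yh | c | f | hK.
Y: inherits non-unit rules of {Y} → cY | ff.

S -> c | hK; K -> c | f | Yh | hK | ShY; Y -> cY | ff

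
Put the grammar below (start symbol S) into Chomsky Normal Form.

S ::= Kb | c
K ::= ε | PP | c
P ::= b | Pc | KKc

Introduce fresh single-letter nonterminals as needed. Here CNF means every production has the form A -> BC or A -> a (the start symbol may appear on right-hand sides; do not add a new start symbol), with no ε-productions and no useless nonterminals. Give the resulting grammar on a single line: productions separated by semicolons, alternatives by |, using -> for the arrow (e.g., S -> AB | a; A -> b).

Nullable: {K}; after ε-elimination: S -> b | c | Kb; K -> c | PP; P -> b | c | Kc | Pc | KKc.
No unit productions to eliminate.
TERM: introduce B -> b, A -> c and substitute in every rule of length ≥2.
BIN: P -> KKA becomes P -> KC, C -> KA.

S -> b | c | KB; A -> c; B -> b; C -> KA; K -> c | PP; P -> b | c | KA | KC | PA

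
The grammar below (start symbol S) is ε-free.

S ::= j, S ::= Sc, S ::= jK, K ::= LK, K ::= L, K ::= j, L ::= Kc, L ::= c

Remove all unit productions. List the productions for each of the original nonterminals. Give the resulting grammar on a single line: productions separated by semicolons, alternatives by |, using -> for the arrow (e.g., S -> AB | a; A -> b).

Unit productions: K->L.
Unit pairs (A ⇒* B via units): (K,L).
S: inherits non-unit rules of {S} → Sc | j | jK.
K: inherits non-unit rules of {K, L} → Kc | LK | c | j.
L: inherits non-unit rules of {L} → Kc | c.

S -> j | Sc | jK; K -> c | j | Kc | LK; L -> c | Kc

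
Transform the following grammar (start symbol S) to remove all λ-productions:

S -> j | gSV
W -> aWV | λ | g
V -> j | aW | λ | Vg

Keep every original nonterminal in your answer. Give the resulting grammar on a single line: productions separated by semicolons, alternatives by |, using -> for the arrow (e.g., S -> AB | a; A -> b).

S -> j | gS | gSV; V -> a | g | j | Vg | aW; W -> a | g | aV | aW | aWV

Nullable set: {V, W}.
S -> gSV: V nullable, giving gS | gSV.
Drop V -> λ.
V -> Vg: V nullable, giving Vg | g.
V -> aW: W nullable, giving a | aW.
Drop W -> λ.
W -> aWV: W, V nullable, giving a | aV | aW | aWV.
Unchanged (no nullable symbols): S -> j; V -> j; W -> g.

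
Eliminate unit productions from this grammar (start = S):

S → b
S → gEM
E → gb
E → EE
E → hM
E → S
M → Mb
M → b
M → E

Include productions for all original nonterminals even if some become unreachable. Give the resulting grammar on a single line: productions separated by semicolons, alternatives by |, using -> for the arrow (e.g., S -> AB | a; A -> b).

S -> b | gEM; E -> b | EE | gb | hM | gEM; M -> b | EE | Mb | gb | hM | gEM

Unit productions: E->S, M->E.
Unit pairs (A ⇒* B via units): (E,S), (M,E), (M,S).
S: inherits non-unit rules of {S} → b | gEM.
E: inherits non-unit rules of {E, S} → EE | b | gEM | gb | hM.
M: inherits non-unit rules of {E, M, S} → EE | Mb | b | gEM | gb | hM.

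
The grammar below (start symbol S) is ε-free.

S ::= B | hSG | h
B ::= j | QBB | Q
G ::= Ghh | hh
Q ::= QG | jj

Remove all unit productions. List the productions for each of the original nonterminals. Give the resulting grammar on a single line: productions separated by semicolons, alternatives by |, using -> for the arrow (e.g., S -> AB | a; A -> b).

Unit productions: B->Q, S->B.
Unit pairs (A ⇒* B via units): (B,Q), (S,B), (S,Q).
S: inherits non-unit rules of {B, Q, S} → QBB | QG | h | hSG | j | jj.
B: inherits non-unit rules of {B, Q} → QBB | QG | j | jj.
G: inherits non-unit rules of {G} → Ghh | hh.
Q: inherits non-unit rules of {Q} → QG | jj.

S -> h | j | QG | jj | QBB | hSG; B -> j | QG | jj | QBB; G -> hh | Ghh; Q -> QG | jj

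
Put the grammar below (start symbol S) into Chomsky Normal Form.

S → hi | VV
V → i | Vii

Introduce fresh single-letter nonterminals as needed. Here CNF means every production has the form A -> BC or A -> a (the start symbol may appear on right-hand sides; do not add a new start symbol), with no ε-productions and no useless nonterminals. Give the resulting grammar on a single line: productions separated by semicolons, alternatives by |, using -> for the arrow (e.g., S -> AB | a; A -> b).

No ε-productions.
No unit productions to eliminate.
TERM: introduce A -> h, B -> i and substitute in every rule of length ≥2.
BIN: V -> VBB becomes V -> VC, C -> BB.

S -> AB | VV; A -> h; B -> i; C -> BB; V -> i | VC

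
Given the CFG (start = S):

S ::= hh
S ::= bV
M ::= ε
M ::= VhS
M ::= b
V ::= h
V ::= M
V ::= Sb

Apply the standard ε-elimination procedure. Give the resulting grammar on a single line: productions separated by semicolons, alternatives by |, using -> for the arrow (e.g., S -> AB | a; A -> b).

Nullable set: {M, V}.
S -> bV: V nullable, giving b | bV.
Drop M -> ε.
M -> VhS: V nullable, giving VhS | hS.
V -> M: M nullable, giving M.
Unchanged (no nullable symbols): S -> hh; M -> b; V -> Sb; V -> h.

S -> b | bV | hh; M -> b | hS | VhS; V -> M | h | Sb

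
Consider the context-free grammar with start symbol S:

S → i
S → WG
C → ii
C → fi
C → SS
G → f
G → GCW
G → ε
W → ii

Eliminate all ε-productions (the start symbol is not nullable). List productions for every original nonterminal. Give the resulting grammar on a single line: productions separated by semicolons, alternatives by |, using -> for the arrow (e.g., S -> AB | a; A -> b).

Nullable set: {G}.
S -> WG: G nullable, giving W | WG.
Drop G -> ε.
G -> GCW: G nullable, giving CW | GCW.
Unchanged (no nullable symbols): S -> i; C -> SS; C -> fi; C -> ii; G -> f; W -> ii.

S -> W | i | WG; C -> SS | fi | ii; G -> f | CW | GCW; W -> ii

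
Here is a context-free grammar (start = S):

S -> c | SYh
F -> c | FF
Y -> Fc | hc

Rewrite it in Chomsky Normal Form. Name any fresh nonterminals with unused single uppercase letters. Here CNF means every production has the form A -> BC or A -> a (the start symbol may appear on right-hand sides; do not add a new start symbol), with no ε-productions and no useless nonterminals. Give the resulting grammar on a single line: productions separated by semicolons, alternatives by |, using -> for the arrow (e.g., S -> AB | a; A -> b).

S -> c | SC; A -> h; B -> c; C -> YA; F -> c | FF; Y -> AB | FB

No ε-productions.
No unit productions to eliminate.
TERM: introduce B -> c, A -> h and substitute in every rule of length ≥2.
BIN: S -> SYA becomes S -> SC, C -> YA.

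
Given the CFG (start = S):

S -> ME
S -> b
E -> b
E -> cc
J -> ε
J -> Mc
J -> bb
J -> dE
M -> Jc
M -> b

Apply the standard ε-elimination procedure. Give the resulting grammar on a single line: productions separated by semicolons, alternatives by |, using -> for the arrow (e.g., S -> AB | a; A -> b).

Nullable set: {J}.
Drop J -> ε.
M -> Jc: J nullable, giving Jc | c.
Unchanged (no nullable symbols): S -> ME; S -> b; E -> b; E -> cc; J -> Mc; J -> bb; J -> dE; M -> b.

S -> b | ME; E -> b | cc; J -> Mc | bb | dE; M -> b | c | Jc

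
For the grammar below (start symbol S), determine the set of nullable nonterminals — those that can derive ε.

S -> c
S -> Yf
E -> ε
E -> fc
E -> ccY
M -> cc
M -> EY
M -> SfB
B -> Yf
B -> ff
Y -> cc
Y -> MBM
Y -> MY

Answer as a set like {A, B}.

{E}

Directly nullable (have an ε-rule): {E}.
Not nullable: B, M, S, Y — each has a terminal in every rule's right-hand side or depends on a non-nullable symbol.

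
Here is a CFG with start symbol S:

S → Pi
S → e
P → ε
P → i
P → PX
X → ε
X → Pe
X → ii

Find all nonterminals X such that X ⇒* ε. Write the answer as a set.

Directly nullable (have an ε-rule): {P, X}.
Not nullable: S — each has a terminal in every rule's right-hand side or depends on a non-nullable symbol.

{P, X}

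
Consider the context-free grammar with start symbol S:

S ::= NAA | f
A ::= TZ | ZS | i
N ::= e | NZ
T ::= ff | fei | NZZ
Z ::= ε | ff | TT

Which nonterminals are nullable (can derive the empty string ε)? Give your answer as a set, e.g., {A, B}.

{Z}

Directly nullable (have an ε-rule): {Z}.
Not nullable: A, N, S, T — each has a terminal in every rule's right-hand side or depends on a non-nullable symbol.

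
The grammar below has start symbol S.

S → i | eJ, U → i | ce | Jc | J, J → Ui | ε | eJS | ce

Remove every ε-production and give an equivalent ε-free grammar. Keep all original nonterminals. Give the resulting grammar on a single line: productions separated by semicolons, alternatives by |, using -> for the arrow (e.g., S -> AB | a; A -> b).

Nullable set: {J, U}.
S -> eJ: J nullable, giving e | eJ.
Drop J -> ε.
J -> Ui: U nullable, giving Ui | i.
J -> eJS: J nullable, giving eJS | eS.
U -> J: J nullable, giving J.
U -> Jc: J nullable, giving Jc | c.
Unchanged (no nullable symbols): S -> i; J -> ce; U -> ce; U -> i.

S -> e | i | eJ; J -> i | Ui | ce | eS | eJS; U -> J | c | i | Jc | ce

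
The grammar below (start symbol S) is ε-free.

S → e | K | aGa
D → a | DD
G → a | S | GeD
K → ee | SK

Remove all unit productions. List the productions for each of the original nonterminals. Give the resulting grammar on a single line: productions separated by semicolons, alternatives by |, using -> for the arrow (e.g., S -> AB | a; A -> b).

Unit productions: G->S, S->K.
Unit pairs (A ⇒* B via units): (G,K), (G,S), (S,K).
S: inherits non-unit rules of {K, S} → SK | aGa | e | ee.
D: inherits non-unit rules of {D} → DD | a.
G: inherits non-unit rules of {G, K, S} → GeD | SK | a | aGa | e | ee.
K: inherits non-unit rules of {K} → SK | ee.

S -> e | SK | ee | aGa; D -> a | DD; G -> a | e | SK | ee | GeD | aGa; K -> SK | ee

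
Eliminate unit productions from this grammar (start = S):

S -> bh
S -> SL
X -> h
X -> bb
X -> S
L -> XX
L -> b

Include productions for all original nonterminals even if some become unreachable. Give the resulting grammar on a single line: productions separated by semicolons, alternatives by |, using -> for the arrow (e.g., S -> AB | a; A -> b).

S -> SL | bh; L -> b | XX; X -> h | SL | bb | bh

Unit productions: X->S.
Unit pairs (A ⇒* B via units): (X,S).
S: inherits non-unit rules of {S} → SL | bh.
L: inherits non-unit rules of {L} → XX | b.
X: inherits non-unit rules of {S, X} → SL | bb | bh | h.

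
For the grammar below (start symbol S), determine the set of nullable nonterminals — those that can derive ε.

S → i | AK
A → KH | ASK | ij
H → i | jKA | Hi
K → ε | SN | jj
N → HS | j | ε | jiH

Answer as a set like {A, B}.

{K, N}

Directly nullable (have an ε-rule): {K, N}.
Not nullable: A, H, S — each has a terminal in every rule's right-hand side or depends on a non-nullable symbol.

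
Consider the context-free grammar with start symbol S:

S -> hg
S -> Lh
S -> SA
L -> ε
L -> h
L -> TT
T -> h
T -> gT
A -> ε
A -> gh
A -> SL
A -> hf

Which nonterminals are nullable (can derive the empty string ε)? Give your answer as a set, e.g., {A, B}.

Directly nullable (have an ε-rule): {A, L}.
Not nullable: S, T — each has a terminal in every rule's right-hand side or depends on a non-nullable symbol.

{A, L}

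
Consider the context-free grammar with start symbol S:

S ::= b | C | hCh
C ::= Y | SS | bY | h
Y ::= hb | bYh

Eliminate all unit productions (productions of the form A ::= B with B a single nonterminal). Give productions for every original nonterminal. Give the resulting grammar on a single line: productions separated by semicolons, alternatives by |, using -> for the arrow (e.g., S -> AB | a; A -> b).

S -> b | h | SS | bY | hb | bYh | hCh; C -> h | SS | bY | hb | bYh; Y -> hb | bYh

Unit productions: C->Y, S->C.
Unit pairs (A ⇒* B via units): (C,Y), (S,C), (S,Y).
S: inherits non-unit rules of {C, S, Y} → SS | b | bY | bYh | h | hCh | hb.
C: inherits non-unit rules of {C, Y} → SS | bY | bYh | h | hb.
Y: inherits non-unit rules of {Y} → bYh | hb.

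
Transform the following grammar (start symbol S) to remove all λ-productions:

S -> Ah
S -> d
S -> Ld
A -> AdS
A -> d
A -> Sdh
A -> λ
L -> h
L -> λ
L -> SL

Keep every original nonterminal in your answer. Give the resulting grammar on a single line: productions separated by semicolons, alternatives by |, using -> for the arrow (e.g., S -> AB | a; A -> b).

Nullable set: {A, L}.
S -> Ah: A nullable, giving Ah | h.
S -> Ld: L nullable, giving Ld | d.
Drop A -> λ.
A -> AdS: A nullable, giving AdS | dS.
Drop L -> λ.
L -> SL: L nullable, giving S | SL.
Unchanged (no nullable symbols): S -> d; A -> Sdh; A -> d; L -> h.

S -> d | h | Ah | Ld; A -> d | dS | AdS | Sdh; L -> S | h | SL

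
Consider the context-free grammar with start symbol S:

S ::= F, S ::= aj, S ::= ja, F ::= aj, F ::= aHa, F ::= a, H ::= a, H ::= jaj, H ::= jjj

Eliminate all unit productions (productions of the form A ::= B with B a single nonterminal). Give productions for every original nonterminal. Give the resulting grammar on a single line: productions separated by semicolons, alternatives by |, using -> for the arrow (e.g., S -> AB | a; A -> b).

Unit productions: S->F.
Unit pairs (A ⇒* B via units): (S,F).
S: inherits non-unit rules of {F, S} → a | aHa | aj | ja.
F: inherits non-unit rules of {F} → a | aHa | aj.
H: inherits non-unit rules of {H} → a | jaj | jjj.

S -> a | aj | ja | aHa; F -> a | aj | aHa; H -> a | jaj | jjj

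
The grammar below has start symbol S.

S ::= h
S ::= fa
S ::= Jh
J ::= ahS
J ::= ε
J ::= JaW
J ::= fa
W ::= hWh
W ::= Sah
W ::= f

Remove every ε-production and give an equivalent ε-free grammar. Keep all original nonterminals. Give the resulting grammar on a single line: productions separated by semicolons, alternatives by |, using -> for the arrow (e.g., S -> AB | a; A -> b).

Nullable set: {J}.
S -> Jh: J nullable, giving Jh | h.
Drop J -> ε.
J -> JaW: J nullable, giving JaW | aW.
Unchanged (no nullable symbols): S -> fa; S -> h; J -> ahS; J -> fa; W -> Sah; W -> f; W -> hWh.

S -> h | Jh | fa; J -> aW | fa | JaW | ahS; W -> f | Sah | hWh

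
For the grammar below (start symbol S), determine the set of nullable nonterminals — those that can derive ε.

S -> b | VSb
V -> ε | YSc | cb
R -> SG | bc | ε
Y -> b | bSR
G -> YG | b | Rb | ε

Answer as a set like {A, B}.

Directly nullable (have an ε-rule): {G, R, V}.
Not nullable: S, Y — each has a terminal in every rule's right-hand side or depends on a non-nullable symbol.

{G, R, V}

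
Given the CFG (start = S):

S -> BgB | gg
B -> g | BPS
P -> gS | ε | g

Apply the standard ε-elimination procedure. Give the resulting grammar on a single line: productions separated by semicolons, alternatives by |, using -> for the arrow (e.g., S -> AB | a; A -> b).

Nullable set: {P}.
B -> BPS: P nullable, giving BPS | BS.
Drop P -> ε.
Unchanged (no nullable symbols): S -> BgB; S -> gg; B -> g; P -> g; P -> gS.

S -> gg | BgB; B -> g | BS | BPS; P -> g | gS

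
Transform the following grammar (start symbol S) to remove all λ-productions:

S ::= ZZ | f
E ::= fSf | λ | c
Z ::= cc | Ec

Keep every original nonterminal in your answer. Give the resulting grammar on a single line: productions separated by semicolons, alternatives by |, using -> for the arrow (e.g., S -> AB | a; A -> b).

Nullable set: {E}.
Drop E -> λ.
Z -> Ec: E nullable, giving Ec | c.
Unchanged (no nullable symbols): S -> ZZ; S -> f; E -> c; E -> fSf; Z -> cc.

S -> f | ZZ; E -> c | fSf; Z -> c | Ec | cc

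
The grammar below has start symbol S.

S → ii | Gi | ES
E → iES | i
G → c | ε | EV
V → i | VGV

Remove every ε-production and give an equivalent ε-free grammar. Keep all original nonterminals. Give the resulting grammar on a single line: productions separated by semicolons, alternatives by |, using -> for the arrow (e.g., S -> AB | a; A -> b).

S -> i | ES | Gi | ii; E -> i | iES; G -> c | EV; V -> i | VV | VGV

Nullable set: {G}.
S -> Gi: G nullable, giving Gi | i.
Drop G -> ε.
V -> VGV: G nullable, giving VGV | VV.
Unchanged (no nullable symbols): S -> ES; S -> ii; E -> i; E -> iES; G -> EV; G -> c; V -> i.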